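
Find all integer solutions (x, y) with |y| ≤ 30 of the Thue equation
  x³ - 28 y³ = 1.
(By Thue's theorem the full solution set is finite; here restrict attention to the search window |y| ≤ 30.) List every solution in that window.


The equation is x³ - 28y³ = 1. For fixed y, x³ = 28·y³ + 1, so a solution requires the RHS to be a perfect cube.
Strategy: iterate y from -30 to 30, compute RHS = 28·y³ + 1, and check whether it is a (positive or negative) perfect cube.
Check small values of y:
  y = 0: RHS = 1 = (1)³ ⇒ x = 1 works.
  y = 1: RHS = 29 is not a perfect cube.
  y = -1: RHS = -27 = (-3)³ ⇒ x = -3 works.
  y = 2: RHS = 225 is not a perfect cube.
  y = -2: RHS = -223 is not a perfect cube.
  y = 3: RHS = 757 is not a perfect cube.
  y = -3: RHS = -755 is not a perfect cube.
Continuing the search up to |y| = 30 finds no further solutions beyond those listed.
Collected solutions: (1, 0), (-3, -1).

Solutions (with |y| ≤ 30): (1, 0), (-3, -1).


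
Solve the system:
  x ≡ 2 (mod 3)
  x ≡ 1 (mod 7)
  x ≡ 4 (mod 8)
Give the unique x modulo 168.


Moduli 3, 7, 8 are pairwise coprime; by CRT there is a unique solution modulo M = 3 · 7 · 8 = 168.
Solve pairwise, accumulating the modulus:
  Start with x ≡ 2 (mod 3).
  Combine with x ≡ 1 (mod 7): since gcd(3, 7) = 1, we get a unique residue mod 21.
    Write x = 2 + 3·t and substitute into x ≡ 1 (mod 7): 3·t ≡ 1 − 2 = -1 (mod 7).
    Reduce coefficients mod 7: 3·t ≡ 6 (mod 7).
    The inverse of 3 mod 7 is 5 (since 3·5 = 15 = 2·7 + 1), so t ≡ 5·6 = 30 ≡ 2 (mod 7).
    Then x = 2 + 3·2 = 8, valid modulo lcm(3, 7) = 21: x ≡ 8 (mod 21).
  Combine with x ≡ 4 (mod 8): since gcd(21, 8) = 1, we get a unique residue mod 168.
    Write x = 8 + 21·t and substitute into x ≡ 4 (mod 8): 21·t ≡ 4 − 8 = -4 (mod 8).
    Reduce coefficients mod 8: 5·t ≡ 4 (mod 8).
    The inverse of 5 mod 8 is 5 (since 5·5 = 25 = 3·8 + 1), so t ≡ 5·4 = 20 ≡ 4 (mod 8).
    Then x = 8 + 21·4 = 92, valid modulo lcm(21, 8) = 168: x ≡ 92 (mod 168).
Verify: 92 mod 3 = 2 ✓, 92 mod 7 = 1 ✓, 92 mod 8 = 4 ✓.

x ≡ 92 (mod 168).


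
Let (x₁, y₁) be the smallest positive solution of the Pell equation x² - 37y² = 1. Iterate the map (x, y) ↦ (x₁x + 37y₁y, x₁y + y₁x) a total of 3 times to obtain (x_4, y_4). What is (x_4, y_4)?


Step 1: Find the fundamental solution (x₁, y₁) of x² - 37y² = 1.
  Expand √37 as a continued fraction. a₀ = ⌊√37⌋ = 6; iterate m_{k+1} = d_k·a_k − m_k, d_{k+1} = (37 − m_{k+1}²)/d_k, a_{k+1} = ⌊(a₀ + m_{k+1})/d_{k+1}⌋ (starting m₀ = 0, d₀ = 1), with convergents p_k = a_k·p_{k-1} + p_{k-2}, q_k = a_k·q_{k-1} + q_{k-2} (p₋₁ = 1, q₋₁ = 0):
  k = 0: a₀ = 6; p₀/q₀ = 6/1; p₀² − 37·q₀² = 36 − 37 = -1.
  k = 1: m = 6, d = 1, a = ⌊(6 + 6)/1⌋ = 12; p/q = (12·6 + 1)/(12·1 + 0) = 73/12; p² − 37·q² = 5329 − 5328 = 1.
  The first convergent with p² − 37·q² = 1 gives the fundamental solution (x₁, y₁) = (73, 12).
Step 2: Apply the recurrence (x_{n+1}, y_{n+1}) = (x₁x_n + 37y₁y_n, x₁y_n + y₁x_n) repeatedly.
  From (x_1, y_1) = (73, 12): x_2 = 73·73 + 37·12·12 = 10657; y_2 = 73·12 + 12·73 = 1752.
  From (x_2, y_2) = (10657, 1752): x_3 = 73·10657 + 37·12·1752 = 1555849; y_3 = 73·1752 + 12·10657 = 255780.
  From (x_3, y_3) = (1555849, 255780): x_4 = 73·1555849 + 37·12·255780 = 227143297; y_4 = 73·255780 + 12·1555849 = 37342128.
Step 3: Verify x_4² - 37·y_4² = 51594077372030209 - 51594077372030208 = 1 (should be 1). ✓

(x_1, y_1) = (73, 12); (x_4, y_4) = (227143297, 37342128).


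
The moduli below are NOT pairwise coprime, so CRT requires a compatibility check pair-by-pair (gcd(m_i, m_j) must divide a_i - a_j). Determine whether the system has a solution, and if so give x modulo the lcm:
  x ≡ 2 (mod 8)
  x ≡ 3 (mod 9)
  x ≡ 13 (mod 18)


Moduli 8, 9, 18 are not pairwise coprime, so CRT works modulo lcm(m_i) when all pairwise compatibility conditions hold.
Pairwise compatibility: gcd(m_i, m_j) must divide a_i - a_j for every pair.
Merge one congruence at a time:
  Start: x ≡ 2 (mod 8).
  Combine with x ≡ 3 (mod 9): gcd(8, 9) = 1; 3 - 2 = 1, which IS divisible by 1, so compatible.
    Write x = 2 + 8·t and substitute into x ≡ 3 (mod 9): 8·t ≡ 3 − 2 = 1 (mod 9).
    The inverse of 8 mod 9 is 8 (since 8·8 = 64 = 7·9 + 1), so t ≡ 8·1 = 8 ≡ 8 (mod 9).
    Then x = 2 + 8·8 = 66, valid modulo lcm(8, 9) = 72: x ≡ 66 (mod 72).
  Combine with x ≡ 13 (mod 18): gcd(72, 18) = 18, and 13 - 66 = -53 is NOT divisible by 18.
    ⇒ system is inconsistent (no integer solution).

No solution (the system is inconsistent).


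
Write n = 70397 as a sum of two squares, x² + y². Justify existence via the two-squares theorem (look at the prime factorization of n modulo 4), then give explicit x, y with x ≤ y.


Step 1: Factor n = 70397 = 17 · 41 · 101.
Step 2: Check the mod-4 condition on each prime factor: 17 ≡ 1 (mod 4), exponent 1; 41 ≡ 1 (mod 4), exponent 1; 101 ≡ 1 (mod 4), exponent 1.
All primes ≡ 3 (mod 4) appear to even exponent (or don't appear), so by the two-squares theorem n IS expressible as a sum of two squares.
Step 3: Build a representation. Here n = 17 · 41 · 101 is a product of primes ≡ 1 (mod 4). Each prime p ≡ 1 (mod 4) is itself a sum of two squares; find a² by testing p − a² for a perfect square:
  17: 17 − 1² = 16 = 4² ⇒ 17 = 1² + 4².
  41: 41 − 1² = 40, 41 − 2² = 37, 41 − 3² = 32, 41 − 4² = 25 = 5² ⇒ 41 = 4² + 5².
  101: 101 − 1² = 100 = 10² ⇒ 101 = 1² + 10².
  Combine using the Brahmagupta–Fibonacci identity (a² + b²)(c² + d²) = (ac − bd)² + (ad + bc)² = (ac + bd)² + (ad − bc)²:
  17 · 41 = 697: from (1² + 4²)(4² + 5²), take (1·4 − 4·5, 1·5 + 4·4) = (4 − 20, 5 + 16) = (-16, 21); dropping signs (only squares matter) gives (16, 21); check 16² + 21² = 256 + 441 = 697 ✓.
  697 · 101 = 70397: from (16² + 21²)(1² + 10²), take (16·1 − 21·10, 16·10 + 21·1) = (16 − 210, 160 + 21) = (-194, 181); dropping signs (only squares matter) gives (194, 181); check 194² + 181² = 37636 + 32761 = 70397 ✓.
Step 4: Order so x ≤ y and verify: 181² + 194² = 32761 + 37636 = 70397 = n. ✓

n = 70397 = 181² + 194² (one valid representation with x ≤ y).


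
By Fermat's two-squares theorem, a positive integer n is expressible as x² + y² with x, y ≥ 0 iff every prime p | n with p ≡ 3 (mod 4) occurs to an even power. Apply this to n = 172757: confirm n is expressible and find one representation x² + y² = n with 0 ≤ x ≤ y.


Step 1: Factor n = 172757 = 13 · 97 · 137.
Step 2: Check the mod-4 condition on each prime factor: 13 ≡ 1 (mod 4), exponent 1; 97 ≡ 1 (mod 4), exponent 1; 137 ≡ 1 (mod 4), exponent 1.
All primes ≡ 3 (mod 4) appear to even exponent (or don't appear), so by the two-squares theorem n IS expressible as a sum of two squares.
Step 3: Build a representation. Here n = 13 · 97 · 137 is a product of primes ≡ 1 (mod 4). Each prime p ≡ 1 (mod 4) is itself a sum of two squares; find a² by testing p − a² for a perfect square:
  13: 13 − 1² = 12, 13 − 2² = 9 = 3² ⇒ 13 = 2² + 3².
  97: 97 − 1² = 96, 97 − 2² = 93, 97 − 3² = 88, 97 − 4² = 81 = 9² ⇒ 97 = 4² + 9².
  137: 137 − 1² = 136, 137 − 2² = 133, 137 − 3² = 128, 137 − 4² = 121 = 11² ⇒ 137 = 4² + 11².
  Combine using the Brahmagupta–Fibonacci identity (a² + b²)(c² + d²) = (ac − bd)² + (ad + bc)² = (ac + bd)² + (ad − bc)²:
  13 · 97 = 1261: from (2² + 3²)(4² + 9²), take (2·4 − 3·9, 2·9 + 3·4) = (8 − 27, 18 + 12) = (-19, 30); dropping signs (only squares matter) gives (19, 30); check 19² + 30² = 361 + 900 = 1261 ✓.
  1261 · 137 = 172757: from (19² + 30²)(4² + 11²), take (19·4 − 30·11, 19·11 + 30·4) = (76 − 330, 209 + 120) = (-254, 329); dropping signs (only squares matter) gives (254, 329); check 254² + 329² = 64516 + 108241 = 172757 ✓.
Step 4: Order so x ≤ y and verify: 254² + 329² = 64516 + 108241 = 172757 = n. ✓

n = 172757 = 254² + 329² (one valid representation with x ≤ y).


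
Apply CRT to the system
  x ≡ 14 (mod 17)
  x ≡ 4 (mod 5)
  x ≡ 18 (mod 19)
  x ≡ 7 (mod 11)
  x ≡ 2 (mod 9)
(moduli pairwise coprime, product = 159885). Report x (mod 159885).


Product of moduli M = 17 · 5 · 19 · 11 · 9 = 159885.
Merge one congruence at a time:
  Start: x ≡ 14 (mod 17).
  Combine with x ≡ 4 (mod 5); new modulus lcm = 85.
    Write x = 14 + 17·t and substitute into x ≡ 4 (mod 5): 17·t ≡ 4 − 14 = -10 (mod 5).
    Reduce coefficients mod 5: 2·t ≡ 0 (mod 5).
    The inverse of 2 mod 5 is 3 (since 2·3 = 6 = 1·5 + 1), so t ≡ 3·0 = 0 ≡ 0 (mod 5).
    Then x = 14 + 17·0 = 14, valid modulo lcm(17, 5) = 85: x ≡ 14 (mod 85).
  Combine with x ≡ 18 (mod 19); new modulus lcm = 1615.
    Write x = 14 + 85·t and substitute into x ≡ 18 (mod 19): 85·t ≡ 18 − 14 = 4 (mod 19).
    Reduce coefficients mod 19: 9·t ≡ 4 (mod 19).
    The inverse of 9 mod 19 is 17 (since 9·17 = 153 = 8·19 + 1), so t ≡ 17·4 = 68 ≡ 11 (mod 19).
    Then x = 14 + 85·11 = 949, valid modulo lcm(85, 19) = 1615: x ≡ 949 (mod 1615).
  Combine with x ≡ 7 (mod 11); new modulus lcm = 17765.
    Write x = 949 + 1615·t and substitute into x ≡ 7 (mod 11): 1615·t ≡ 7 − 949 = -942 (mod 11).
    Reduce coefficients mod 11: 9·t ≡ 4 (mod 11).
    The inverse of 9 mod 11 is 5 (since 9·5 = 45 = 4·11 + 1), so t ≡ 5·4 = 20 ≡ 9 (mod 11).
    Then x = 949 + 1615·9 = 15484, valid modulo lcm(1615, 11) = 17765: x ≡ 15484 (mod 17765).
  Combine with x ≡ 2 (mod 9); new modulus lcm = 159885.
    Write x = 15484 + 17765·t and substitute into x ≡ 2 (mod 9): 17765·t ≡ 2 − 15484 = -15482 (mod 9).
    Reduce coefficients mod 9: 8·t ≡ 7 (mod 9).
    The inverse of 8 mod 9 is 8 (since 8·8 = 64 = 7·9 + 1), so t ≡ 8·7 = 56 ≡ 2 (mod 9).
    Then x = 15484 + 17765·2 = 51014, valid modulo lcm(17765, 9) = 159885: x ≡ 51014 (mod 159885).
Verify against each original: 51014 mod 17 = 14, 51014 mod 5 = 4, 51014 mod 19 = 18, 51014 mod 11 = 7, 51014 mod 9 = 2.

x ≡ 51014 (mod 159885).


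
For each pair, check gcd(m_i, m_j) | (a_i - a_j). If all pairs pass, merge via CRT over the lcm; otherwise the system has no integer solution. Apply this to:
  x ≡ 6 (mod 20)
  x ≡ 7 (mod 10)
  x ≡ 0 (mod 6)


Moduli 20, 10, 6 are not pairwise coprime, so CRT works modulo lcm(m_i) when all pairwise compatibility conditions hold.
Pairwise compatibility: gcd(m_i, m_j) must divide a_i - a_j for every pair.
Merge one congruence at a time:
  Start: x ≡ 6 (mod 20).
  Combine with x ≡ 7 (mod 10): gcd(20, 10) = 10, and 7 - 6 = 1 is NOT divisible by 10.
    ⇒ system is inconsistent (no integer solution).

No solution (the system is inconsistent).


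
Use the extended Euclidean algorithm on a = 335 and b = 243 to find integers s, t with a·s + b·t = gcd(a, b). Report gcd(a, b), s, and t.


Euclidean algorithm on (335, 243) — divide until remainder is 0:
  335 = 1 · 243 + 92
  243 = 2 · 92 + 59
  92 = 1 · 59 + 33
  59 = 1 · 33 + 26
  33 = 1 · 26 + 7
  26 = 3 · 7 + 5
  7 = 1 · 5 + 2
  5 = 2 · 2 + 1
  2 = 2 · 1 + 0
gcd(335, 243) = 1.
Track Bezout coefficients alongside the remainders: start with r₀ = 335 = a·1 + b·0 (s = 1, t = 0) and r₁ = 243 = a·0 + b·1 (s = 0, t = 1); each new remainder r_{k+1} = r_{k-1} − q_k·r_k inherits s_{k+1} = s_{k-1} − q_k·s_k, t_{k+1} = t_{k-1} − q_k·t_k, so r_k = a·s_k + b·t_k at every step:
  q = 1: r = 92, s = 1 − 1·0 = 1, t = 0 − 1·1 = -1  (check: 335·1 + 243·(-1) = 92)
  q = 2: r = 59, s = 0 − 2·1 = -2, t = 1 − 2·(-1) = 3  (check: 335·(-2) + 243·3 = 59)
  q = 1: r = 33, s = 1 − 1·(-2) = 3, t = -1 − 1·3 = -4  (check: 335·3 + 243·(-4) = 33)
  q = 1: r = 26, s = -2 − 1·3 = -5, t = 3 − 1·(-4) = 7  (check: 335·(-5) + 243·7 = 26)
  q = 1: r = 7, s = 3 − 1·(-5) = 8, t = -4 − 1·7 = -11  (check: 335·8 + 243·(-11) = 7)
  q = 3: r = 5, s = -5 − 3·8 = -29, t = 7 − 3·(-11) = 40  (check: 335·(-29) + 243·40 = 5)
  q = 1: r = 2, s = 8 − 1·(-29) = 37, t = -11 − 1·40 = -51  (check: 335·37 + 243·(-51) = 2)
  q = 2: r = 1, s = -29 − 2·37 = -103, t = 40 − 2·(-51) = 142  (check: 335·(-103) + 243·142 = 1)
The row with r = 1 (the gcd) gives the Bezout coefficients s = -103, t = 142.
Result: 335 · (-103) + 243 · (142) = 1.

gcd(335, 243) = 1; s = -103, t = 142 (check: 335·(-103) + 243·142 = 1).


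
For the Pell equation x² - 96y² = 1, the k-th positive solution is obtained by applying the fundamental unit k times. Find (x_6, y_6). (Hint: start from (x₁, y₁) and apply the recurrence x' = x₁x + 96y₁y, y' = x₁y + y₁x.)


Step 1: Find the fundamental solution (x₁, y₁) of x² - 96y² = 1.
  Expand √96 as a continued fraction. a₀ = ⌊√96⌋ = 9; iterate m_{k+1} = d_k·a_k − m_k, d_{k+1} = (96 − m_{k+1}²)/d_k, a_{k+1} = ⌊(a₀ + m_{k+1})/d_{k+1}⌋ (starting m₀ = 0, d₀ = 1), with convergents p_k = a_k·p_{k-1} + p_{k-2}, q_k = a_k·q_{k-1} + q_{k-2} (p₋₁ = 1, q₋₁ = 0):
  k = 0: a₀ = 9; p₀/q₀ = 9/1; p₀² − 96·q₀² = 81 − 96 = -15.
  k = 1: m = 9, d = 15, a = ⌊(9 + 9)/15⌋ = 1; p/q = (1·9 + 1)/(1·1 + 0) = 10/1; p² − 96·q² = 100 − 96 = 4.
  k = 2: m = 6, d = 4, a = ⌊(9 + 6)/4⌋ = 3; p/q = (3·10 + 9)/(3·1 + 1) = 39/4; p² − 96·q² = 1521 − 1536 = -15.
  k = 3: m = 6, d = 15, a = ⌊(9 + 6)/15⌋ = 1; p/q = (1·39 + 10)/(1·4 + 1) = 49/5; p² − 96·q² = 2401 − 2400 = 1.
  The first convergent with p² − 96·q² = 1 gives the fundamental solution (x₁, y₁) = (49, 5).
Step 2: Apply the recurrence (x_{n+1}, y_{n+1}) = (x₁x_n + 96y₁y_n, x₁y_n + y₁x_n) repeatedly.
  From (x_1, y_1) = (49, 5): x_2 = 49·49 + 96·5·5 = 4801; y_2 = 49·5 + 5·49 = 490.
  From (x_2, y_2) = (4801, 490): x_3 = 49·4801 + 96·5·490 = 470449; y_3 = 49·490 + 5·4801 = 48015.
  From (x_3, y_3) = (470449, 48015): x_4 = 49·470449 + 96·5·48015 = 46099201; y_4 = 49·48015 + 5·470449 = 4704980.
  From (x_4, y_4) = (46099201, 4704980): x_5 = 49·46099201 + 96·5·4704980 = 4517251249; y_5 = 49·4704980 + 5·46099201 = 461040025.
  From (x_5, y_5) = (4517251249, 461040025): x_6 = 49·4517251249 + 96·5·461040025 = 442644523201; y_6 = 49·461040025 + 5·4517251249 = 45177217470.
Step 3: Verify x_6² - 96·y_6² = 195934173919840627286401 - 195934173919840627286400 = 1 (should be 1). ✓

(x_1, y_1) = (49, 5); (x_6, y_6) = (442644523201, 45177217470).


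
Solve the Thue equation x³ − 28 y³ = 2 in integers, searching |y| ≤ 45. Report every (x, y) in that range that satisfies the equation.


The equation is x³ - 28y³ = 2. For fixed y, x³ = 28·y³ + 2, so a solution requires the RHS to be a perfect cube.
Strategy: iterate y from -45 to 45, compute RHS = 28·y³ + 2, and check whether it is a (positive or negative) perfect cube.
Check small values of y:
  y = 0: RHS = 2 is not a perfect cube.
  y = 1: RHS = 30 is not a perfect cube.
  y = -1: RHS = -26 is not a perfect cube.
  y = 2: RHS = 226 is not a perfect cube.
  y = -2: RHS = -222 is not a perfect cube.
  y = 3: RHS = 758 is not a perfect cube.
  y = -3: RHS = -754 is not a perfect cube.
Continuing the search up to |y| = 45 finds no solutions either.
No (x, y) in the scanned range satisfies the equation.

No integer solutions with |y| ≤ 45.


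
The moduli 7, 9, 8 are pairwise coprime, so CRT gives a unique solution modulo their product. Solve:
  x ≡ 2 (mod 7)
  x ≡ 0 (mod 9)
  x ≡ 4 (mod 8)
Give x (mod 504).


Moduli 7, 9, 8 are pairwise coprime; by CRT there is a unique solution modulo M = 7 · 9 · 8 = 504.
Solve pairwise, accumulating the modulus:
  Start with x ≡ 2 (mod 7).
  Combine with x ≡ 0 (mod 9): since gcd(7, 9) = 1, we get a unique residue mod 63.
    Write x = 2 + 7·t and substitute into x ≡ 0 (mod 9): 7·t ≡ 0 − 2 = -2 (mod 9).
    Reduce coefficients mod 9: 7·t ≡ 7 (mod 9).
    The inverse of 7 mod 9 is 4 (since 7·4 = 28 = 3·9 + 1), so t ≡ 4·7 = 28 ≡ 1 (mod 9).
    Then x = 2 + 7·1 = 9, valid modulo lcm(7, 9) = 63: x ≡ 9 (mod 63).
  Combine with x ≡ 4 (mod 8): since gcd(63, 8) = 1, we get a unique residue mod 504.
    Write x = 9 + 63·t and substitute into x ≡ 4 (mod 8): 63·t ≡ 4 − 9 = -5 (mod 8).
    Reduce coefficients mod 8: 7·t ≡ 3 (mod 8).
    The inverse of 7 mod 8 is 7 (since 7·7 = 49 = 6·8 + 1), so t ≡ 7·3 = 21 ≡ 5 (mod 8).
    Then x = 9 + 63·5 = 324, valid modulo lcm(63, 8) = 504: x ≡ 324 (mod 504).
Verify: 324 mod 7 = 2 ✓, 324 mod 9 = 0 ✓, 324 mod 8 = 4 ✓.

x ≡ 324 (mod 504).


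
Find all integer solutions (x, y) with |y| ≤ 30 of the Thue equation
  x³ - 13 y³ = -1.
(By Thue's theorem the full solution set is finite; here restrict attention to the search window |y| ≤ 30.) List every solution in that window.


The equation is x³ - 13y³ = -1. For fixed y, x³ = 13·y³ − 1, so a solution requires the RHS to be a perfect cube.
Strategy: iterate y from -30 to 30, compute RHS = 13·y³ − 1, and check whether it is a (positive or negative) perfect cube.
Check small values of y:
  y = 0: RHS = -1 = (-1)³ ⇒ x = -1 works.
  y = 1: RHS = 12 is not a perfect cube.
  y = -1: RHS = -14 is not a perfect cube.
  y = 2: RHS = 103 is not a perfect cube.
  y = -2: RHS = -105 is not a perfect cube.
  y = 3: RHS = 350 is not a perfect cube.
  y = -3: RHS = -352 is not a perfect cube.
Continuing the search up to |y| = 30 finds no further solutions beyond those listed.
Collected solutions: (-1, 0).

Solutions (with |y| ≤ 30): (-1, 0).


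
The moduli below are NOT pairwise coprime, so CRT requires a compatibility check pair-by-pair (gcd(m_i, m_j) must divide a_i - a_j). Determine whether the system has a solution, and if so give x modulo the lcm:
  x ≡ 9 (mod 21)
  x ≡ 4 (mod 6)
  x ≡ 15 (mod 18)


Moduli 21, 6, 18 are not pairwise coprime, so CRT works modulo lcm(m_i) when all pairwise compatibility conditions hold.
Pairwise compatibility: gcd(m_i, m_j) must divide a_i - a_j for every pair.
Merge one congruence at a time:
  Start: x ≡ 9 (mod 21).
  Combine with x ≡ 4 (mod 6): gcd(21, 6) = 3, and 4 - 9 = -5 is NOT divisible by 3.
    ⇒ system is inconsistent (no integer solution).

No solution (the system is inconsistent).


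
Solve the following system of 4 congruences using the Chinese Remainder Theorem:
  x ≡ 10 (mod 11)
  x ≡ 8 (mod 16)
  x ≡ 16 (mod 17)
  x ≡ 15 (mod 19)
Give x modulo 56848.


Product of moduli M = 11 · 16 · 17 · 19 = 56848.
Merge one congruence at a time:
  Start: x ≡ 10 (mod 11).
  Combine with x ≡ 8 (mod 16); new modulus lcm = 176.
    Write x = 10 + 11·t and substitute into x ≡ 8 (mod 16): 11·t ≡ 8 − 10 = -2 (mod 16).
    Reduce coefficients mod 16: 11·t ≡ 14 (mod 16).
    The inverse of 11 mod 16 is 3 (since 11·3 = 33 = 2·16 + 1), so t ≡ 3·14 = 42 ≡ 10 (mod 16).
    Then x = 10 + 11·10 = 120, valid modulo lcm(11, 16) = 176: x ≡ 120 (mod 176).
  Combine with x ≡ 16 (mod 17); new modulus lcm = 2992.
    Write x = 120 + 176·t and substitute into x ≡ 16 (mod 17): 176·t ≡ 16 − 120 = -104 (mod 17).
    Reduce coefficients mod 17: 6·t ≡ 15 (mod 17).
    The inverse of 6 mod 17 is 3 (since 6·3 = 18 = 1·17 + 1), so t ≡ 3·15 = 45 ≡ 11 (mod 17).
    Then x = 120 + 176·11 = 2056, valid modulo lcm(176, 17) = 2992: x ≡ 2056 (mod 2992).
  Combine with x ≡ 15 (mod 19); new modulus lcm = 56848.
    Write x = 2056 + 2992·t and substitute into x ≡ 15 (mod 19): 2992·t ≡ 15 − 2056 = -2041 (mod 19).
    Reduce coefficients mod 19: 9·t ≡ 11 (mod 19).
    The inverse of 9 mod 19 is 17 (since 9·17 = 153 = 8·19 + 1), so t ≡ 17·11 = 187 ≡ 16 (mod 19).
    Then x = 2056 + 2992·16 = 49928, valid modulo lcm(2992, 19) = 56848: x ≡ 49928 (mod 56848).
Verify against each original: 49928 mod 11 = 10, 49928 mod 16 = 8, 49928 mod 17 = 16, 49928 mod 19 = 15.

x ≡ 49928 (mod 56848).


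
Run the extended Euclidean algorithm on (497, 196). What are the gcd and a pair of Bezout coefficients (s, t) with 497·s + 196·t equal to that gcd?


Euclidean algorithm on (497, 196) — divide until remainder is 0:
  497 = 2 · 196 + 105
  196 = 1 · 105 + 91
  105 = 1 · 91 + 14
  91 = 6 · 14 + 7
  14 = 2 · 7 + 0
gcd(497, 196) = 7.
Track Bezout coefficients alongside the remainders: start with r₀ = 497 = a·1 + b·0 (s = 1, t = 0) and r₁ = 196 = a·0 + b·1 (s = 0, t = 1); each new remainder r_{k+1} = r_{k-1} − q_k·r_k inherits s_{k+1} = s_{k-1} − q_k·s_k, t_{k+1} = t_{k-1} − q_k·t_k, so r_k = a·s_k + b·t_k at every step:
  q = 2: r = 105, s = 1 − 2·0 = 1, t = 0 − 2·1 = -2  (check: 497·1 + 196·(-2) = 105)
  q = 1: r = 91, s = 0 − 1·1 = -1, t = 1 − 1·(-2) = 3  (check: 497·(-1) + 196·3 = 91)
  q = 1: r = 14, s = 1 − 1·(-1) = 2, t = -2 − 1·3 = -5  (check: 497·2 + 196·(-5) = 14)
  q = 6: r = 7, s = -1 − 6·2 = -13, t = 3 − 6·(-5) = 33  (check: 497·(-13) + 196·33 = 7)
The row with r = 7 (the gcd) gives the Bezout coefficients s = -13, t = 33.
Result: 497 · (-13) + 196 · (33) = 7.

gcd(497, 196) = 7; s = -13, t = 33 (check: 497·(-13) + 196·33 = 7).


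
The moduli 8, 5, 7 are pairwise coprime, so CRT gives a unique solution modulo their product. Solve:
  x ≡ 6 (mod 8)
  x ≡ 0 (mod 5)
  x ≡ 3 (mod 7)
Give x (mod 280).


Moduli 8, 5, 7 are pairwise coprime; by CRT there is a unique solution modulo M = 8 · 5 · 7 = 280.
Solve pairwise, accumulating the modulus:
  Start with x ≡ 6 (mod 8).
  Combine with x ≡ 0 (mod 5): since gcd(8, 5) = 1, we get a unique residue mod 40.
    Write x = 6 + 8·t and substitute into x ≡ 0 (mod 5): 8·t ≡ 0 − 6 = -6 (mod 5).
    Reduce coefficients mod 5: 3·t ≡ 4 (mod 5).
    The inverse of 3 mod 5 is 2 (since 3·2 = 6 = 1·5 + 1), so t ≡ 2·4 = 8 ≡ 3 (mod 5).
    Then x = 6 + 8·3 = 30, valid modulo lcm(8, 5) = 40: x ≡ 30 (mod 40).
  Combine with x ≡ 3 (mod 7): since gcd(40, 7) = 1, we get a unique residue mod 280.
    Write x = 30 + 40·t and substitute into x ≡ 3 (mod 7): 40·t ≡ 3 − 30 = -27 (mod 7).
    Reduce coefficients mod 7: 5·t ≡ 1 (mod 7).
    The inverse of 5 mod 7 is 3 (since 5·3 = 15 = 2·7 + 1), so t ≡ 3·1 = 3 ≡ 3 (mod 7).
    Then x = 30 + 40·3 = 150, valid modulo lcm(40, 7) = 280: x ≡ 150 (mod 280).
Verify: 150 mod 8 = 6 ✓, 150 mod 5 = 0 ✓, 150 mod 7 = 3 ✓.

x ≡ 150 (mod 280).


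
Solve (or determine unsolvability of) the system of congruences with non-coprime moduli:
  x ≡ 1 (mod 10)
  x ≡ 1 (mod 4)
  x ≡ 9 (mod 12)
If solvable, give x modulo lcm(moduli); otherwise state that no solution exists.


Moduli 10, 4, 12 are not pairwise coprime, so CRT works modulo lcm(m_i) when all pairwise compatibility conditions hold.
Pairwise compatibility: gcd(m_i, m_j) must divide a_i - a_j for every pair.
Merge one congruence at a time:
  Start: x ≡ 1 (mod 10).
  Combine with x ≡ 1 (mod 4): gcd(10, 4) = 2; 1 - 1 = 0, which IS divisible by 2, so compatible.
    Write x = 1 + 10·t and substitute into x ≡ 1 (mod 4): 10·t ≡ 1 − 1 = 0 (mod 4).
    Divide the congruence (and modulus) by g = 2: 5·t ≡ 0 (mod 2).
    Reduce coefficients mod 2: 1·t ≡ 0 (mod 2).
    So t ≡ 0 (mod 2).
    Then x = 1 + 10·0 = 1, valid modulo lcm(10, 4) = 20: x ≡ 1 (mod 20).
  Combine with x ≡ 9 (mod 12): gcd(20, 12) = 4; 9 - 1 = 8, which IS divisible by 4, so compatible.
    Write x = 1 + 20·t and substitute into x ≡ 9 (mod 12): 20·t ≡ 9 − 1 = 8 (mod 12).
    Divide the congruence (and modulus) by g = 4: 5·t ≡ 2 (mod 3).
    Reduce coefficients mod 3: 2·t ≡ 2 (mod 3).
    The inverse of 2 mod 3 is 2 (since 2·2 = 4 = 1·3 + 1), so t ≡ 2·2 = 4 ≡ 1 (mod 3).
    Then x = 1 + 20·1 = 21, valid modulo lcm(20, 12) = 60: x ≡ 21 (mod 60).
Verify: 21 mod 10 = 1, 21 mod 4 = 1, 21 mod 12 = 9.

x ≡ 21 (mod 60).


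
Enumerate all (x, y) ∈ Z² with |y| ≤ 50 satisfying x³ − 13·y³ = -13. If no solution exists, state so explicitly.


The equation is x³ - 13y³ = -13. For fixed y, x³ = 13·y³ − 13, so a solution requires the RHS to be a perfect cube.
Strategy: iterate y from -50 to 50, compute RHS = 13·y³ − 13, and check whether it is a (positive or negative) perfect cube.
Check small values of y:
  y = 0: RHS = -13 is not a perfect cube.
  y = 1: RHS = 0 = (0)³ ⇒ x = 0 works.
  y = -1: RHS = -26 is not a perfect cube.
  y = 2: RHS = 91 is not a perfect cube.
  y = -2: RHS = -117 is not a perfect cube.
  y = 3: RHS = 338 is not a perfect cube.
  y = -3: RHS = -364 is not a perfect cube.
Continuing the search up to |y| = 50 finds no further solutions beyond those listed.
Collected solutions: (0, 1).

Solutions (with |y| ≤ 50): (0, 1).


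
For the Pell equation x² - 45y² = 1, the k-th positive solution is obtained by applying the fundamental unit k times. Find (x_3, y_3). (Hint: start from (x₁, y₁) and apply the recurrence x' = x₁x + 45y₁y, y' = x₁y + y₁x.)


Step 1: Find the fundamental solution (x₁, y₁) of x² - 45y² = 1.
  Expand √45 as a continued fraction. a₀ = ⌊√45⌋ = 6; iterate m_{k+1} = d_k·a_k − m_k, d_{k+1} = (45 − m_{k+1}²)/d_k, a_{k+1} = ⌊(a₀ + m_{k+1})/d_{k+1}⌋ (starting m₀ = 0, d₀ = 1), with convergents p_k = a_k·p_{k-1} + p_{k-2}, q_k = a_k·q_{k-1} + q_{k-2} (p₋₁ = 1, q₋₁ = 0):
  k = 0: a₀ = 6; p₀/q₀ = 6/1; p₀² − 45·q₀² = 36 − 45 = -9.
  k = 1: m = 6, d = 9, a = ⌊(6 + 6)/9⌋ = 1; p/q = (1·6 + 1)/(1·1 + 0) = 7/1; p² − 45·q² = 49 − 45 = 4.
  k = 2: m = 3, d = 4, a = ⌊(6 + 3)/4⌋ = 2; p/q = (2·7 + 6)/(2·1 + 1) = 20/3; p² − 45·q² = 400 − 405 = -5.
  k = 3: m = 5, d = 5, a = ⌊(6 + 5)/5⌋ = 2; p/q = (2·20 + 7)/(2·3 + 1) = 47/7; p² − 45·q² = 2209 − 2205 = 4.
  k = 4: m = 5, d = 4, a = ⌊(6 + 5)/4⌋ = 2; p/q = (2·47 + 20)/(2·7 + 3) = 114/17; p² − 45·q² = 12996 − 13005 = -9.
  k = 5: m = 3, d = 9, a = ⌊(6 + 3)/9⌋ = 1; p/q = (1·114 + 47)/(1·17 + 7) = 161/24; p² − 45·q² = 25921 − 25920 = 1.
  The first convergent with p² − 45·q² = 1 gives the fundamental solution (x₁, y₁) = (161, 24).
Step 2: Apply the recurrence (x_{n+1}, y_{n+1}) = (x₁x_n + 45y₁y_n, x₁y_n + y₁x_n) repeatedly.
  From (x_1, y_1) = (161, 24): x_2 = 161·161 + 45·24·24 = 51841; y_2 = 161·24 + 24·161 = 7728.
  From (x_2, y_2) = (51841, 7728): x_3 = 161·51841 + 45·24·7728 = 16692641; y_3 = 161·7728 + 24·51841 = 2488392.
Step 3: Verify x_3² - 45·y_3² = 278644263554881 - 278644263554880 = 1 (should be 1). ✓

(x_1, y_1) = (161, 24); (x_3, y_3) = (16692641, 2488392).


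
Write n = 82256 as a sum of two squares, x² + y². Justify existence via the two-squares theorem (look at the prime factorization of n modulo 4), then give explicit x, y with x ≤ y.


Step 1: Factor n = 82256 = 2^4 · 53 · 97.
Step 2: Check the mod-4 condition on each prime factor: 2 = 2 (special); 53 ≡ 1 (mod 4), exponent 1; 97 ≡ 1 (mod 4), exponent 1.
All primes ≡ 3 (mod 4) appear to even exponent (or don't appear), so by the two-squares theorem n IS expressible as a sum of two squares.
Step 3: Build a representation. Group n = k² · m with k = 4 and m = 53 · 97 = 5141 (a product of primes ≡ 1 (mod 4)); a representation of m scales to one of n via (k·x)² + (k·y)² = k²(x² + y²). Each prime p ≡ 1 (mod 4) is itself a sum of two squares; find a² by testing p − a² for a perfect square:
  53: 53 − 1² = 52, 53 − 2² = 49 = 7² ⇒ 53 = 2² + 7².
  97: 97 − 1² = 96, 97 − 2² = 93, 97 − 3² = 88, 97 − 4² = 81 = 9² ⇒ 97 = 4² + 9².
  Combine using the Brahmagupta–Fibonacci identity (a² + b²)(c² + d²) = (ac − bd)² + (ad + bc)² = (ac + bd)² + (ad − bc)²:
  53 · 97 = 5141: from (2² + 7²)(4² + 9²), take (2·4 − 7·9, 2·9 + 7·4) = (8 − 63, 18 + 28) = (-55, 46); dropping signs (only squares matter) gives (55, 46); check 55² + 46² = 3025 + 2116 = 5141 ✓.
  Scale by k = 4: (4·55, 4·46) = (220, 184).
Step 4: Order so x ≤ y and verify: 184² + 220² = 33856 + 48400 = 82256 = n. ✓

n = 82256 = 184² + 220² (one valid representation with x ≤ y).


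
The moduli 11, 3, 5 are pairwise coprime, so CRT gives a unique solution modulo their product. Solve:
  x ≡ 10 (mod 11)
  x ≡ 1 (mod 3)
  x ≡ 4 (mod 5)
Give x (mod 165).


Moduli 11, 3, 5 are pairwise coprime; by CRT there is a unique solution modulo M = 11 · 3 · 5 = 165.
Solve pairwise, accumulating the modulus:
  Start with x ≡ 10 (mod 11).
  Combine with x ≡ 1 (mod 3): since gcd(11, 3) = 1, we get a unique residue mod 33.
    Write x = 10 + 11·t and substitute into x ≡ 1 (mod 3): 11·t ≡ 1 − 10 = -9 (mod 3).
    Reduce coefficients mod 3: 2·t ≡ 0 (mod 3).
    The inverse of 2 mod 3 is 2 (since 2·2 = 4 = 1·3 + 1), so t ≡ 2·0 = 0 ≡ 0 (mod 3).
    Then x = 10 + 11·0 = 10, valid modulo lcm(11, 3) = 33: x ≡ 10 (mod 33).
  Combine with x ≡ 4 (mod 5): since gcd(33, 5) = 1, we get a unique residue mod 165.
    Write x = 10 + 33·t and substitute into x ≡ 4 (mod 5): 33·t ≡ 4 − 10 = -6 (mod 5).
    Reduce coefficients mod 5: 3·t ≡ 4 (mod 5).
    The inverse of 3 mod 5 is 2 (since 3·2 = 6 = 1·5 + 1), so t ≡ 2·4 = 8 ≡ 3 (mod 5).
    Then x = 10 + 33·3 = 109, valid modulo lcm(33, 5) = 165: x ≡ 109 (mod 165).
Verify: 109 mod 11 = 10 ✓, 109 mod 3 = 1 ✓, 109 mod 5 = 4 ✓.

x ≡ 109 (mod 165).


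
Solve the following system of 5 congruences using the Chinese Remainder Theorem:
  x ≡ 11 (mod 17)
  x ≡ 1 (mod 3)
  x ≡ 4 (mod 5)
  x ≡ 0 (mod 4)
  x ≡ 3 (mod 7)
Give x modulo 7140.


Product of moduli M = 17 · 3 · 5 · 4 · 7 = 7140.
Merge one congruence at a time:
  Start: x ≡ 11 (mod 17).
  Combine with x ≡ 1 (mod 3); new modulus lcm = 51.
    Write x = 11 + 17·t and substitute into x ≡ 1 (mod 3): 17·t ≡ 1 − 11 = -10 (mod 3).
    Reduce coefficients mod 3: 2·t ≡ 2 (mod 3).
    The inverse of 2 mod 3 is 2 (since 2·2 = 4 = 1·3 + 1), so t ≡ 2·2 = 4 ≡ 1 (mod 3).
    Then x = 11 + 17·1 = 28, valid modulo lcm(17, 3) = 51: x ≡ 28 (mod 51).
  Combine with x ≡ 4 (mod 5); new modulus lcm = 255.
    Write x = 28 + 51·t and substitute into x ≡ 4 (mod 5): 51·t ≡ 4 − 28 = -24 (mod 5).
    Reduce coefficients mod 5: 1·t ≡ 1 (mod 5).
    So t ≡ 1 (mod 5).
    Then x = 28 + 51·1 = 79, valid modulo lcm(51, 5) = 255: x ≡ 79 (mod 255).
  Combine with x ≡ 0 (mod 4); new modulus lcm = 1020.
    Write x = 79 + 255·t and substitute into x ≡ 0 (mod 4): 255·t ≡ 0 − 79 = -79 (mod 4).
    Reduce coefficients mod 4: 3·t ≡ 1 (mod 4).
    The inverse of 3 mod 4 is 3 (since 3·3 = 9 = 2·4 + 1), so t ≡ 3·1 = 3 ≡ 3 (mod 4).
    Then x = 79 + 255·3 = 844, valid modulo lcm(255, 4) = 1020: x ≡ 844 (mod 1020).
  Combine with x ≡ 3 (mod 7); new modulus lcm = 7140.
    Write x = 844 + 1020·t and substitute into x ≡ 3 (mod 7): 1020·t ≡ 3 − 844 = -841 (mod 7).
    Reduce coefficients mod 7: 5·t ≡ 6 (mod 7).
    The inverse of 5 mod 7 is 3 (since 5·3 = 15 = 2·7 + 1), so t ≡ 3·6 = 18 ≡ 4 (mod 7).
    Then x = 844 + 1020·4 = 4924, valid modulo lcm(1020, 7) = 7140: x ≡ 4924 (mod 7140).
Verify against each original: 4924 mod 17 = 11, 4924 mod 3 = 1, 4924 mod 5 = 4, 4924 mod 4 = 0, 4924 mod 7 = 3.

x ≡ 4924 (mod 7140).


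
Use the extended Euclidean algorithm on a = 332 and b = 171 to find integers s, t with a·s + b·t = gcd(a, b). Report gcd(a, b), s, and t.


Euclidean algorithm on (332, 171) — divide until remainder is 0:
  332 = 1 · 171 + 161
  171 = 1 · 161 + 10
  161 = 16 · 10 + 1
  10 = 10 · 1 + 0
gcd(332, 171) = 1.
Track Bezout coefficients alongside the remainders: start with r₀ = 332 = a·1 + b·0 (s = 1, t = 0) and r₁ = 171 = a·0 + b·1 (s = 0, t = 1); each new remainder r_{k+1} = r_{k-1} − q_k·r_k inherits s_{k+1} = s_{k-1} − q_k·s_k, t_{k+1} = t_{k-1} − q_k·t_k, so r_k = a·s_k + b·t_k at every step:
  q = 1: r = 161, s = 1 − 1·0 = 1, t = 0 − 1·1 = -1  (check: 332·1 + 171·(-1) = 161)
  q = 1: r = 10, s = 0 − 1·1 = -1, t = 1 − 1·(-1) = 2  (check: 332·(-1) + 171·2 = 10)
  q = 16: r = 1, s = 1 − 16·(-1) = 17, t = -1 − 16·2 = -33  (check: 332·17 + 171·(-33) = 1)
The row with r = 1 (the gcd) gives the Bezout coefficients s = 17, t = -33.
Result: 332 · (17) + 171 · (-33) = 1.

gcd(332, 171) = 1; s = 17, t = -33 (check: 332·17 + 171·(-33) = 1).


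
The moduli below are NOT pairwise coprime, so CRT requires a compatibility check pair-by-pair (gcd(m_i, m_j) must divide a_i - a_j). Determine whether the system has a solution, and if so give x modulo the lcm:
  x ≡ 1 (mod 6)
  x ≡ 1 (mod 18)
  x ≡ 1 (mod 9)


Moduli 6, 18, 9 are not pairwise coprime, so CRT works modulo lcm(m_i) when all pairwise compatibility conditions hold.
Pairwise compatibility: gcd(m_i, m_j) must divide a_i - a_j for every pair.
Merge one congruence at a time:
  Start: x ≡ 1 (mod 6).
  Combine with x ≡ 1 (mod 18): gcd(6, 18) = 6; 1 - 1 = 0, which IS divisible by 6, so compatible.
    Write x = 1 + 6·t and substitute into x ≡ 1 (mod 18): 6·t ≡ 1 − 1 = 0 (mod 18).
    Divide the congruence (and modulus) by g = 6: 1·t ≡ 0 (mod 3).
    So t ≡ 0 (mod 3).
    Then x = 1 + 6·0 = 1, valid modulo lcm(6, 18) = 18: x ≡ 1 (mod 18).
  Combine with x ≡ 1 (mod 9): gcd(18, 9) = 9; 1 - 1 = 0, which IS divisible by 9, so compatible.
    Write x = 1 + 18·t and substitute into x ≡ 1 (mod 9): 18·t ≡ 1 − 1 = 0 (mod 9).
    Divide the congruence (and modulus) by g = 9: 2·t ≡ 0 (mod 1).
    Modulo 1 every t works; take t = 0.
    Then x = 1 + 18·0 = 1, valid modulo lcm(18, 9) = 18: x ≡ 1 (mod 18).
Verify: 1 mod 6 = 1, 1 mod 18 = 1, 1 mod 9 = 1.

x ≡ 1 (mod 18).


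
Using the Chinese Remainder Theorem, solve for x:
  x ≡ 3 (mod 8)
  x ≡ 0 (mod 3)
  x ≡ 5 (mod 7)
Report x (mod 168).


Moduli 8, 3, 7 are pairwise coprime; by CRT there is a unique solution modulo M = 8 · 3 · 7 = 168.
Solve pairwise, accumulating the modulus:
  Start with x ≡ 3 (mod 8).
  Combine with x ≡ 0 (mod 3): since gcd(8, 3) = 1, we get a unique residue mod 24.
    Write x = 3 + 8·t and substitute into x ≡ 0 (mod 3): 8·t ≡ 0 − 3 = -3 (mod 3).
    Reduce coefficients mod 3: 2·t ≡ 0 (mod 3).
    The inverse of 2 mod 3 is 2 (since 2·2 = 4 = 1·3 + 1), so t ≡ 2·0 = 0 ≡ 0 (mod 3).
    Then x = 3 + 8·0 = 3, valid modulo lcm(8, 3) = 24: x ≡ 3 (mod 24).
  Combine with x ≡ 5 (mod 7): since gcd(24, 7) = 1, we get a unique residue mod 168.
    Write x = 3 + 24·t and substitute into x ≡ 5 (mod 7): 24·t ≡ 5 − 3 = 2 (mod 7).
    Reduce coefficients mod 7: 3·t ≡ 2 (mod 7).
    The inverse of 3 mod 7 is 5 (since 3·5 = 15 = 2·7 + 1), so t ≡ 5·2 = 10 ≡ 3 (mod 7).
    Then x = 3 + 24·3 = 75, valid modulo lcm(24, 7) = 168: x ≡ 75 (mod 168).
Verify: 75 mod 8 = 3 ✓, 75 mod 3 = 0 ✓, 75 mod 7 = 5 ✓.

x ≡ 75 (mod 168).


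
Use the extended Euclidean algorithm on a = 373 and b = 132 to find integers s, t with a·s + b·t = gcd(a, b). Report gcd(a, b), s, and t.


Euclidean algorithm on (373, 132) — divide until remainder is 0:
  373 = 2 · 132 + 109
  132 = 1 · 109 + 23
  109 = 4 · 23 + 17
  23 = 1 · 17 + 6
  17 = 2 · 6 + 5
  6 = 1 · 5 + 1
  5 = 5 · 1 + 0
gcd(373, 132) = 1.
Track Bezout coefficients alongside the remainders: start with r₀ = 373 = a·1 + b·0 (s = 1, t = 0) and r₁ = 132 = a·0 + b·1 (s = 0, t = 1); each new remainder r_{k+1} = r_{k-1} − q_k·r_k inherits s_{k+1} = s_{k-1} − q_k·s_k, t_{k+1} = t_{k-1} − q_k·t_k, so r_k = a·s_k + b·t_k at every step:
  q = 2: r = 109, s = 1 − 2·0 = 1, t = 0 − 2·1 = -2  (check: 373·1 + 132·(-2) = 109)
  q = 1: r = 23, s = 0 − 1·1 = -1, t = 1 − 1·(-2) = 3  (check: 373·(-1) + 132·3 = 23)
  q = 4: r = 17, s = 1 − 4·(-1) = 5, t = -2 − 4·3 = -14  (check: 373·5 + 132·(-14) = 17)
  q = 1: r = 6, s = -1 − 1·5 = -6, t = 3 − 1·(-14) = 17  (check: 373·(-6) + 132·17 = 6)
  q = 2: r = 5, s = 5 − 2·(-6) = 17, t = -14 − 2·17 = -48  (check: 373·17 + 132·(-48) = 5)
  q = 1: r = 1, s = -6 − 1·17 = -23, t = 17 − 1·(-48) = 65  (check: 373·(-23) + 132·65 = 1)
The row with r = 1 (the gcd) gives the Bezout coefficients s = -23, t = 65.
Result: 373 · (-23) + 132 · (65) = 1.

gcd(373, 132) = 1; s = -23, t = 65 (check: 373·(-23) + 132·65 = 1).


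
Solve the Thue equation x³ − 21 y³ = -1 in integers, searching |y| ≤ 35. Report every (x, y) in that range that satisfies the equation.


The equation is x³ - 21y³ = -1. For fixed y, x³ = 21·y³ − 1, so a solution requires the RHS to be a perfect cube.
Strategy: iterate y from -35 to 35, compute RHS = 21·y³ − 1, and check whether it is a (positive or negative) perfect cube.
Check small values of y:
  y = 0: RHS = -1 = (-1)³ ⇒ x = -1 works.
  y = 1: RHS = 20 is not a perfect cube.
  y = -1: RHS = -22 is not a perfect cube.
  y = 2: RHS = 167 is not a perfect cube.
  y = -2: RHS = -169 is not a perfect cube.
  y = 3: RHS = 566 is not a perfect cube.
  y = -3: RHS = -568 is not a perfect cube.
Continuing the search up to |y| = 35 finds no further solutions beyond those listed.
Collected solutions: (-1, 0).

Solutions (with |y| ≤ 35): (-1, 0).


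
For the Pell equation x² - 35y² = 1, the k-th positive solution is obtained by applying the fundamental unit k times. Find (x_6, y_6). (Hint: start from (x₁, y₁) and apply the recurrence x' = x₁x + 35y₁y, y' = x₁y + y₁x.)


Step 1: Find the fundamental solution (x₁, y₁) of x² - 35y² = 1.
  Expand √35 as a continued fraction. a₀ = ⌊√35⌋ = 5; iterate m_{k+1} = d_k·a_k − m_k, d_{k+1} = (35 − m_{k+1}²)/d_k, a_{k+1} = ⌊(a₀ + m_{k+1})/d_{k+1}⌋ (starting m₀ = 0, d₀ = 1), with convergents p_k = a_k·p_{k-1} + p_{k-2}, q_k = a_k·q_{k-1} + q_{k-2} (p₋₁ = 1, q₋₁ = 0):
  k = 0: a₀ = 5; p₀/q₀ = 5/1; p₀² − 35·q₀² = 25 − 35 = -10.
  k = 1: m = 5, d = 10, a = ⌊(5 + 5)/10⌋ = 1; p/q = (1·5 + 1)/(1·1 + 0) = 6/1; p² − 35·q² = 36 − 35 = 1.
  The first convergent with p² − 35·q² = 1 gives the fundamental solution (x₁, y₁) = (6, 1).
Step 2: Apply the recurrence (x_{n+1}, y_{n+1}) = (x₁x_n + 35y₁y_n, x₁y_n + y₁x_n) repeatedly.
  From (x_1, y_1) = (6, 1): x_2 = 6·6 + 35·1·1 = 71; y_2 = 6·1 + 1·6 = 12.
  From (x_2, y_2) = (71, 12): x_3 = 6·71 + 35·1·12 = 846; y_3 = 6·12 + 1·71 = 143.
  From (x_3, y_3) = (846, 143): x_4 = 6·846 + 35·1·143 = 10081; y_4 = 6·143 + 1·846 = 1704.
  From (x_4, y_4) = (10081, 1704): x_5 = 6·10081 + 35·1·1704 = 120126; y_5 = 6·1704 + 1·10081 = 20305.
  From (x_5, y_5) = (120126, 20305): x_6 = 6·120126 + 35·1·20305 = 1431431; y_6 = 6·20305 + 1·120126 = 241956.
Step 3: Verify x_6² - 35·y_6² = 2048994707761 - 2048994707760 = 1 (should be 1). ✓

(x_1, y_1) = (6, 1); (x_6, y_6) = (1431431, 241956).


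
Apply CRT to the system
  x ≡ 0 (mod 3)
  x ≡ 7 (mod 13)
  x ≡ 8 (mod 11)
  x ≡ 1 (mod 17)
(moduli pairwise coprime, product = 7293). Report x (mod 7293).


Product of moduli M = 3 · 13 · 11 · 17 = 7293.
Merge one congruence at a time:
  Start: x ≡ 0 (mod 3).
  Combine with x ≡ 7 (mod 13); new modulus lcm = 39.
    Write x = 0 + 3·t and substitute into x ≡ 7 (mod 13): 3·t ≡ 7 − 0 = 7 (mod 13).
    The inverse of 3 mod 13 is 9 (since 3·9 = 27 = 2·13 + 1), so t ≡ 9·7 = 63 ≡ 11 (mod 13).
    Then x = 0 + 3·11 = 33, valid modulo lcm(3, 13) = 39: x ≡ 33 (mod 39).
  Combine with x ≡ 8 (mod 11); new modulus lcm = 429.
    Write x = 33 + 39·t and substitute into x ≡ 8 (mod 11): 39·t ≡ 8 − 33 = -25 (mod 11).
    Reduce coefficients mod 11: 6·t ≡ 8 (mod 11).
    The inverse of 6 mod 11 is 2 (since 6·2 = 12 = 1·11 + 1), so t ≡ 2·8 = 16 ≡ 5 (mod 11).
    Then x = 33 + 39·5 = 228, valid modulo lcm(39, 11) = 429: x ≡ 228 (mod 429).
  Combine with x ≡ 1 (mod 17); new modulus lcm = 7293.
    Write x = 228 + 429·t and substitute into x ≡ 1 (mod 17): 429·t ≡ 1 − 228 = -227 (mod 17).
    Reduce coefficients mod 17: 4·t ≡ 11 (mod 17).
    The inverse of 4 mod 17 is 13 (since 4·13 = 52 = 3·17 + 1), so t ≡ 13·11 = 143 ≡ 7 (mod 17).
    Then x = 228 + 429·7 = 3231, valid modulo lcm(429, 17) = 7293: x ≡ 3231 (mod 7293).
Verify against each original: 3231 mod 3 = 0, 3231 mod 13 = 7, 3231 mod 11 = 8, 3231 mod 17 = 1.

x ≡ 3231 (mod 7293).
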